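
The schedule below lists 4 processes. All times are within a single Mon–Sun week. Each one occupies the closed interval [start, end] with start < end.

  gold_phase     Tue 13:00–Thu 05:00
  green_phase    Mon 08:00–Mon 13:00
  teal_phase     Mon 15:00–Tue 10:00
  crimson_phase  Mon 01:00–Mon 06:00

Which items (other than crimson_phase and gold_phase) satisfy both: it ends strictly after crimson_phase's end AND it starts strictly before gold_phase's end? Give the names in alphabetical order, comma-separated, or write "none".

Conditions: its end is strictly after crimson_phase's end (X.end > Mon 06:00) AND its start is strictly before gold_phase's end (X.start < Thu 05:00).
green_phase: end Mon 13:00 > Mon 06:00? ✓; start Mon 08:00 < Thu 05:00? ✓ → yes.
teal_phase: end Tue 10:00 > Mon 06:00? ✓; start Mon 15:00 < Thu 05:00? ✓ → yes.
Result: green_phase, teal_phase.

green_phase, teal_phase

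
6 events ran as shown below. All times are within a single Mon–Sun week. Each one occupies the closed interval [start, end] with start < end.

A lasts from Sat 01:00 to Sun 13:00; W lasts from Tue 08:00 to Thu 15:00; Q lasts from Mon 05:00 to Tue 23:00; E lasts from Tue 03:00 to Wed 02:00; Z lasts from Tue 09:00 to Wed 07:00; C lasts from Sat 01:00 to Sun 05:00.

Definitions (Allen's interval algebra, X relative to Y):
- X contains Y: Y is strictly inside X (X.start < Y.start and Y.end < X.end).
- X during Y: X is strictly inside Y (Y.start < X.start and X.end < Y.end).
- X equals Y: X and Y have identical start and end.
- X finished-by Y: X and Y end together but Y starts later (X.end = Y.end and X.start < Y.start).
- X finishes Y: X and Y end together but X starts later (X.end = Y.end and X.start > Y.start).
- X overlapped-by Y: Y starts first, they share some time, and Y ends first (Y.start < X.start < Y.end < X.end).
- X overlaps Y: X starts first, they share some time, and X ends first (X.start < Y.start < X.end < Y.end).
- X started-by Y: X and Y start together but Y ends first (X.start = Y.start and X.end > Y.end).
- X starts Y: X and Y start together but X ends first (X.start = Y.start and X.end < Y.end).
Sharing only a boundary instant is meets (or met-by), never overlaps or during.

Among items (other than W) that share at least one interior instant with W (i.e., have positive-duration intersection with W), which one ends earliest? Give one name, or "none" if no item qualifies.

Target W = [Tue 08:00, Thu 15:00].
A [Sat 01:00, Sun 13:00] → after → excluded.
C [Sat 01:00, Sun 05:00] → after → excluded.
E [Tue 03:00, Wed 02:00] → overlaps → candidate.
Q [Mon 05:00, Tue 23:00] → overlaps → candidate.
Z [Tue 09:00, Wed 07:00] → during → candidate.
Among candidates, earliest end is Tue 23:00 → Q.

Q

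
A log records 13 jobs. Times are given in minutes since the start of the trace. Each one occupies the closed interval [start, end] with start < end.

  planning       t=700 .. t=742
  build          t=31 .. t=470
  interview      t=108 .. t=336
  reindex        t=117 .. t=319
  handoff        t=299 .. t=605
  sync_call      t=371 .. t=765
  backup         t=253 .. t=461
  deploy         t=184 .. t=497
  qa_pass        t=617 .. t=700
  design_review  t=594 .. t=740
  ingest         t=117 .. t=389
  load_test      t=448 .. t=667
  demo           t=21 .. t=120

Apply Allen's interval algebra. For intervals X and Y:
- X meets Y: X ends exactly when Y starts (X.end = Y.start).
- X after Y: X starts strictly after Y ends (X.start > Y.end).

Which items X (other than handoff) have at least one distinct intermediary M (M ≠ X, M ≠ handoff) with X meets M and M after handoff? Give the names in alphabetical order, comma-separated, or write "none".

Target handoff = [t=299, t=605].
Intermediaries M with M after handoff: planning, qa_pass.
Via planning — items with X meets planning: qa_pass.
Via qa_pass — items with X meets qa_pass: none.
Union: qa_pass.

qa_pass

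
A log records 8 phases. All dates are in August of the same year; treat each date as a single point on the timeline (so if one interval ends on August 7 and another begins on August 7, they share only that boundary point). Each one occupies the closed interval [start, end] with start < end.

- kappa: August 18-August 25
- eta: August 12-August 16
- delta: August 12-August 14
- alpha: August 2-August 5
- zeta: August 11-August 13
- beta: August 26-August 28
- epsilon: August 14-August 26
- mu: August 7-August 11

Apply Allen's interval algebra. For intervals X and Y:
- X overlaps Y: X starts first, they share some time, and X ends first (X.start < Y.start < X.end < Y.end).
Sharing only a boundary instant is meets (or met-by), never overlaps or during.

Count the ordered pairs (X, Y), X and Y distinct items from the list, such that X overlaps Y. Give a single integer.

Checking all 56 ordered pairs for relation 'overlaps'; matching pairs in alphabetical order:
(eta, epsilon): eta overlaps epsilon ✓
(zeta, delta): zeta overlaps delta ✓
(zeta, eta): zeta overlaps eta ✓
Count: 3.

3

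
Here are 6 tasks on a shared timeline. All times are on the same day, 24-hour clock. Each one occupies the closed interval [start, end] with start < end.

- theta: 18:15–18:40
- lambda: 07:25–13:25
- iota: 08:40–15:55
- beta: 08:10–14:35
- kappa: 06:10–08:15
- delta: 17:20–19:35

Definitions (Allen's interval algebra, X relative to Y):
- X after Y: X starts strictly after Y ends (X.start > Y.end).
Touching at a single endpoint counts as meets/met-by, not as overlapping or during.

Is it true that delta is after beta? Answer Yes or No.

delta = [17:20, 19:35], beta = [08:10, 14:35].
Actual relation of delta to beta: after.
Asked whether 'after' holds → Yes.

Yes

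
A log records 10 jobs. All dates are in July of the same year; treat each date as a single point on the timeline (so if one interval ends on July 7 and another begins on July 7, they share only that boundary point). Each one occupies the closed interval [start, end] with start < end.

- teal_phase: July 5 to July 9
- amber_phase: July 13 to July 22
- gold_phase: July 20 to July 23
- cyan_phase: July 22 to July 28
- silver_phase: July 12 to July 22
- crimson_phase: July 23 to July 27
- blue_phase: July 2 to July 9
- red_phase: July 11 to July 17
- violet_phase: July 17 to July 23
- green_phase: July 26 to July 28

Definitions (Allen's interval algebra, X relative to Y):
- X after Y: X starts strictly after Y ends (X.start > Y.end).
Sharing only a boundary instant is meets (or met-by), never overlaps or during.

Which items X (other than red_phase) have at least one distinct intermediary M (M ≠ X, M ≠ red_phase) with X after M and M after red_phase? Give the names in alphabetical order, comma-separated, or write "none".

green_phase

Target red_phase = [July 11, July 17].
Intermediaries M with M after red_phase: crimson_phase, cyan_phase, gold_phase, green_phase.
Via crimson_phase — items with X after crimson_phase: none.
Via cyan_phase — items with X after cyan_phase: none.
Via gold_phase — items with X after gold_phase: green_phase.
Via green_phase — items with X after green_phase: none.
Union: green_phase.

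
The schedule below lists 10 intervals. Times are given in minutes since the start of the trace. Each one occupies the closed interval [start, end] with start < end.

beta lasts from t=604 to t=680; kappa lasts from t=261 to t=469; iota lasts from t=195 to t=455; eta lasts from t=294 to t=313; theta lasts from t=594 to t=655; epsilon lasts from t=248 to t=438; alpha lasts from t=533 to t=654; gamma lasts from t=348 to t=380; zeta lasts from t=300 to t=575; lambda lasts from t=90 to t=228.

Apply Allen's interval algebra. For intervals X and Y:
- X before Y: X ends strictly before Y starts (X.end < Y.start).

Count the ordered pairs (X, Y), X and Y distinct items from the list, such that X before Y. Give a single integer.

Checking all 90 ordered pairs for relation 'before'; matching pairs in alphabetical order:
(epsilon, alpha): epsilon before alpha ✓
(epsilon, beta): epsilon before beta ✓
(epsilon, theta): epsilon before theta ✓
(eta, alpha): eta before alpha ✓
(eta, beta): eta before beta ✓
(eta, gamma): eta before gamma ✓
(eta, theta): eta before theta ✓
(gamma, alpha): gamma before alpha ✓
(gamma, beta): gamma before beta ✓
(gamma, theta): gamma before theta ✓
(iota, alpha): iota before alpha ✓
(iota, beta): iota before beta ✓
(iota, theta): iota before theta ✓
(kappa, alpha): kappa before alpha ✓
(kappa, beta): kappa before beta ✓
(kappa, theta): kappa before theta ✓
(lambda, alpha): lambda before alpha ✓
(lambda, beta): lambda before beta ✓
(lambda, epsilon): lambda before epsilon ✓
(lambda, eta): lambda before eta ✓
(lambda, gamma): lambda before gamma ✓
(lambda, kappa): lambda before kappa ✓
(lambda, theta): lambda before theta ✓
(lambda, zeta): lambda before zeta ✓
... plus 2 further pairs not listed.
Count: 26.

26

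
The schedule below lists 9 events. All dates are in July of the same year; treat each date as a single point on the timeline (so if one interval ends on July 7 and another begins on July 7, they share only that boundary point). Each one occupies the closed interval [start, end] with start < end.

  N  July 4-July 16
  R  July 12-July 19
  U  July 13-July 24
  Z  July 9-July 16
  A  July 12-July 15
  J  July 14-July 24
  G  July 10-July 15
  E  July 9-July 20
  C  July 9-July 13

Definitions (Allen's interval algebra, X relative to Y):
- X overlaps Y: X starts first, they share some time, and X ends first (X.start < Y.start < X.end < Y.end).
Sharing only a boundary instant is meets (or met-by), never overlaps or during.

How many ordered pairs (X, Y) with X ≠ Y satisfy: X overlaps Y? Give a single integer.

19

Checking all 72 ordered pairs for relation 'overlaps'; matching pairs in alphabetical order:
(A, J): A overlaps J ✓
(A, U): A overlaps U ✓
(C, A): C overlaps A ✓
(C, G): C overlaps G ✓
(C, R): C overlaps R ✓
(E, J): E overlaps J ✓
(E, U): E overlaps U ✓
(G, J): G overlaps J ✓
(G, R): G overlaps R ✓
(G, U): G overlaps U ✓
(N, E): N overlaps E ✓
(N, J): N overlaps J ✓
(N, R): N overlaps R ✓
(N, U): N overlaps U ✓
(R, J): R overlaps J ✓
(R, U): R overlaps U ✓
(Z, J): Z overlaps J ✓
(Z, R): Z overlaps R ✓
(Z, U): Z overlaps U ✓
Count: 19.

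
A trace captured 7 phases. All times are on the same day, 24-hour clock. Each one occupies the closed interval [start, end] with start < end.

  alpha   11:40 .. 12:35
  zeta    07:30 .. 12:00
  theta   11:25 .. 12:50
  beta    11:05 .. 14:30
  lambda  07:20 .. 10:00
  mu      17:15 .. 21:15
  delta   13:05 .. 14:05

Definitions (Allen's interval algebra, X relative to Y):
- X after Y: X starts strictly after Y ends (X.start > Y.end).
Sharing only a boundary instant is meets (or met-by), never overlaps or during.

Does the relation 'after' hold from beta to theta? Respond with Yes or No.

beta = [11:05, 14:30], theta = [11:25, 12:50].
Actual relation of beta to theta: contains.
Asked whether 'after' holds → No.

No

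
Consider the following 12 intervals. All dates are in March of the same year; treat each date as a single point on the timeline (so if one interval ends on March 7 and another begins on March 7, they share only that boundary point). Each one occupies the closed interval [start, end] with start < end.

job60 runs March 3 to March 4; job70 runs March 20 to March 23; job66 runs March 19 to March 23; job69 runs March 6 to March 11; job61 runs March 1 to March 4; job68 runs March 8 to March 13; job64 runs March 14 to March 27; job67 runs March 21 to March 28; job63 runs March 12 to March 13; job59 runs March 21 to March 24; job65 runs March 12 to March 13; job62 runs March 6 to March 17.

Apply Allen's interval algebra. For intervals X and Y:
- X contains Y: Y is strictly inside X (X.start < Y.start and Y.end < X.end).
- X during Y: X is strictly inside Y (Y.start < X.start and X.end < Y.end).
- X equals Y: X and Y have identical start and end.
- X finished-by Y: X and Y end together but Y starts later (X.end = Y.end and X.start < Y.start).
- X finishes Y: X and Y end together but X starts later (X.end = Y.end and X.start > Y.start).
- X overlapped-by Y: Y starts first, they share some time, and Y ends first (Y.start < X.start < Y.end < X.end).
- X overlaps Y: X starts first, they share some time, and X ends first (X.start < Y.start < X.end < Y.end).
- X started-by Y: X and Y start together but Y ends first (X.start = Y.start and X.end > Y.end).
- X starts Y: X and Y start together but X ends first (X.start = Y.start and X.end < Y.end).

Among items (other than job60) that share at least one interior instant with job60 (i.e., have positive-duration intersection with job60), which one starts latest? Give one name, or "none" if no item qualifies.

job61

Target job60 = [March 3, March 4].
job59 [March 21, March 24] → after → excluded.
job61 [March 1, March 4] → finished-by → candidate.
job62 [March 6, March 17] → after → excluded.
job63 [March 12, March 13] → after → excluded.
job64 [March 14, March 27] → after → excluded.
job65 [March 12, March 13] → after → excluded.
job66 [March 19, March 23] → after → excluded.
job67 [March 21, March 28] → after → excluded.
job68 [March 8, March 13] → after → excluded.
job69 [March 6, March 11] → after → excluded.
job70 [March 20, March 23] → after → excluded.
Among candidates, latest start is March 1 → job61.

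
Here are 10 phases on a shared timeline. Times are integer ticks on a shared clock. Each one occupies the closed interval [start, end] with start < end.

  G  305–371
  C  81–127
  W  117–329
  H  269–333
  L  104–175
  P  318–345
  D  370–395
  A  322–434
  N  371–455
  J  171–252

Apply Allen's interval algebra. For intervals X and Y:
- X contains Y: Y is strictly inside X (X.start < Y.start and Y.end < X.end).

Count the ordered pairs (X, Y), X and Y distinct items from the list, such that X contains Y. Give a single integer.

3

Checking all 90 ordered pairs for relation 'contains'; matching pairs in alphabetical order:
(A, D): A contains D ✓
(G, P): G contains P ✓
(W, J): W contains J ✓
Count: 3.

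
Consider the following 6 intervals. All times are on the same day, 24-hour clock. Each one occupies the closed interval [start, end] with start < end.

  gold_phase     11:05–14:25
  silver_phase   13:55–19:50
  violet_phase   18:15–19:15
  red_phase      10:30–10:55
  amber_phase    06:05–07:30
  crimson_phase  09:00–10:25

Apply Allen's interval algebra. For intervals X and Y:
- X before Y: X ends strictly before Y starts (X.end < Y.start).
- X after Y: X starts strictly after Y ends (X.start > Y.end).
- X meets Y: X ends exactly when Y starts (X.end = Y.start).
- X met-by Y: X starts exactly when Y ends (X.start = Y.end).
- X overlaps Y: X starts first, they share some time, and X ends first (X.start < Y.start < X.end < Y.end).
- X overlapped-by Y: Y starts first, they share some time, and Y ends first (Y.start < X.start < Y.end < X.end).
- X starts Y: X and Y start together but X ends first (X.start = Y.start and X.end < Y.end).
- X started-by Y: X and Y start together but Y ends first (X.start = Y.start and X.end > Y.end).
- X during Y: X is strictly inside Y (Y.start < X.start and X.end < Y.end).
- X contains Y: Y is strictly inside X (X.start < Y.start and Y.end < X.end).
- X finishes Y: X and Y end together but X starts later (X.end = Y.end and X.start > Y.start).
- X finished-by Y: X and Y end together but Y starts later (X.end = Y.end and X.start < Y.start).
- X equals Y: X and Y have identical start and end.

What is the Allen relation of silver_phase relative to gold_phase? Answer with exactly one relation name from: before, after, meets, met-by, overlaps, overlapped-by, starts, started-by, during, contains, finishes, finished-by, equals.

silver_phase = [13:55, 19:50]; gold_phase = [11:05, 14:25].
Compare endpoints: silver_phase.start > gold_phase.start, silver_phase.start < gold_phase.end, silver_phase.end > gold_phase.start, silver_phase.end > gold_phase.end.
That pattern is 'overlapped-by'.

overlapped-by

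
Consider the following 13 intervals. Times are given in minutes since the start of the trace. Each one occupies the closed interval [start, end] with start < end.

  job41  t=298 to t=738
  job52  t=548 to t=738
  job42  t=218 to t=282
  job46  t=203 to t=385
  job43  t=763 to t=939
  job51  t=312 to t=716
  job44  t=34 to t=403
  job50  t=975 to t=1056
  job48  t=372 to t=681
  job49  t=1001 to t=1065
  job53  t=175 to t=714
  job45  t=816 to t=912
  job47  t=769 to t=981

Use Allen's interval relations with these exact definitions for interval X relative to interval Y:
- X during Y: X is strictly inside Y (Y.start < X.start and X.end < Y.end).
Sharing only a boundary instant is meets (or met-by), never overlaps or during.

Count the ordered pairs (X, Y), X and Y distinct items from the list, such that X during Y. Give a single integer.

Checking all 156 ordered pairs for relation 'during'; matching pairs in alphabetical order:
(job42, job44): job42 during job44 ✓
(job42, job46): job42 during job46 ✓
(job42, job53): job42 during job53 ✓
(job45, job43): job45 during job43 ✓
(job45, job47): job45 during job47 ✓
(job46, job44): job46 during job44 ✓
(job46, job53): job46 during job53 ✓
(job48, job41): job48 during job41 ✓
(job48, job51): job48 during job51 ✓
(job48, job53): job48 during job53 ✓
(job51, job41): job51 during job41 ✓
Count: 11.

11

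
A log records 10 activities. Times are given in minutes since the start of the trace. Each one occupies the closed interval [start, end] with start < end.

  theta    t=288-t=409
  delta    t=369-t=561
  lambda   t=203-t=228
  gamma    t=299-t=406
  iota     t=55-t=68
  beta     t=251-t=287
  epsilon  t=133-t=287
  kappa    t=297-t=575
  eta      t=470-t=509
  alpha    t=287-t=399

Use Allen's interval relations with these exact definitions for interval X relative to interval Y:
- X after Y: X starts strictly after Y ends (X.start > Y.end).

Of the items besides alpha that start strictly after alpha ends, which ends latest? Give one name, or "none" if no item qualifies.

eta

Target alpha = [t=287, t=399].
beta [t=251, t=287] → meets → excluded.
delta [t=369, t=561] → overlapped-by → excluded.
epsilon [t=133, t=287] → meets → excluded.
eta [t=470, t=509] → after → candidate.
gamma [t=299, t=406] → overlapped-by → excluded.
iota [t=55, t=68] → before → excluded.
kappa [t=297, t=575] → overlapped-by → excluded.
lambda [t=203, t=228] → before → excluded.
theta [t=288, t=409] → overlapped-by → excluded.
Among candidates, latest end is t=509 → eta.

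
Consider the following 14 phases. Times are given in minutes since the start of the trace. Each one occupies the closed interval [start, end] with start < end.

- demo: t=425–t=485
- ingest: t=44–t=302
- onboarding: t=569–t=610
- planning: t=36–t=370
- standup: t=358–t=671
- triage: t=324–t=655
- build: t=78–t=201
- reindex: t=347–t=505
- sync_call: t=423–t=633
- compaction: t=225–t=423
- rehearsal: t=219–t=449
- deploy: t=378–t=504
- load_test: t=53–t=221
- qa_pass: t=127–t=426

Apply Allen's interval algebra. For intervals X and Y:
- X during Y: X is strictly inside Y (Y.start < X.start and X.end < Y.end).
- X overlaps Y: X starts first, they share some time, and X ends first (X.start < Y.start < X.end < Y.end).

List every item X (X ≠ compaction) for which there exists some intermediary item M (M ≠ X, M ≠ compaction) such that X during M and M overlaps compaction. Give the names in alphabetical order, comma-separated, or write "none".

build, ingest, load_test

Target compaction = [t=225, t=423].
Intermediaries M with M overlaps compaction: ingest, planning.
Via ingest — items with X during ingest: build, load_test.
Via planning — items with X during planning: build, ingest, load_test.
Union: build, ingest, load_test.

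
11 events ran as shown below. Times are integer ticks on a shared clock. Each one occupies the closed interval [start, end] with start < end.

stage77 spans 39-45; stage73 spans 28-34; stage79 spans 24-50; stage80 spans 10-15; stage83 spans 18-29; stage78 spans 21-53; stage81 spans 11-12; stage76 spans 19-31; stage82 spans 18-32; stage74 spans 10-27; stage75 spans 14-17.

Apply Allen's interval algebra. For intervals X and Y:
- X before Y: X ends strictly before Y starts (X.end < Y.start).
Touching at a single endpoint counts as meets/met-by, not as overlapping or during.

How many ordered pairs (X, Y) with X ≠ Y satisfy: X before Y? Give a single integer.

Checking all 110 ordered pairs for relation 'before'; matching pairs in alphabetical order:
(stage73, stage77): stage73 before stage77 ✓
(stage74, stage73): stage74 before stage73 ✓
(stage74, stage77): stage74 before stage77 ✓
(stage75, stage73): stage75 before stage73 ✓
(stage75, stage76): stage75 before stage76 ✓
(stage75, stage77): stage75 before stage77 ✓
(stage75, stage78): stage75 before stage78 ✓
(stage75, stage79): stage75 before stage79 ✓
(stage75, stage82): stage75 before stage82 ✓
(stage75, stage83): stage75 before stage83 ✓
(stage76, stage77): stage76 before stage77 ✓
(stage80, stage73): stage80 before stage73 ✓
(stage80, stage76): stage80 before stage76 ✓
(stage80, stage77): stage80 before stage77 ✓
(stage80, stage78): stage80 before stage78 ✓
(stage80, stage79): stage80 before stage79 ✓
(stage80, stage82): stage80 before stage82 ✓
(stage80, stage83): stage80 before stage83 ✓
(stage81, stage73): stage81 before stage73 ✓
(stage81, stage75): stage81 before stage75 ✓
(stage81, stage76): stage81 before stage76 ✓
(stage81, stage77): stage81 before stage77 ✓
(stage81, stage78): stage81 before stage78 ✓
(stage81, stage79): stage81 before stage79 ✓
... plus 4 further pairs not listed.
Count: 28.

28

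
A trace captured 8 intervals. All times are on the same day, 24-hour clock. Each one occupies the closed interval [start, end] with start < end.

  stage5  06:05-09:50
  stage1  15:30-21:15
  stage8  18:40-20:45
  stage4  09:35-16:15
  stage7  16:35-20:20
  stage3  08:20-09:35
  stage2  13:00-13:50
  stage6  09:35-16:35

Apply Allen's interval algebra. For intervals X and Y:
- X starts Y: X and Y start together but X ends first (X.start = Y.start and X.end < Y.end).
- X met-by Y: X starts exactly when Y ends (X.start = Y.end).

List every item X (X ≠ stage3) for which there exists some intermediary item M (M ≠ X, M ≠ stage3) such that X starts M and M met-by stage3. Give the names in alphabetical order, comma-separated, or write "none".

Target stage3 = [08:20, 09:35].
Intermediaries M with M met-by stage3: stage4, stage6.
Via stage4 — items with X starts stage4: none.
Via stage6 — items with X starts stage6: stage4.
Union: stage4.

stage4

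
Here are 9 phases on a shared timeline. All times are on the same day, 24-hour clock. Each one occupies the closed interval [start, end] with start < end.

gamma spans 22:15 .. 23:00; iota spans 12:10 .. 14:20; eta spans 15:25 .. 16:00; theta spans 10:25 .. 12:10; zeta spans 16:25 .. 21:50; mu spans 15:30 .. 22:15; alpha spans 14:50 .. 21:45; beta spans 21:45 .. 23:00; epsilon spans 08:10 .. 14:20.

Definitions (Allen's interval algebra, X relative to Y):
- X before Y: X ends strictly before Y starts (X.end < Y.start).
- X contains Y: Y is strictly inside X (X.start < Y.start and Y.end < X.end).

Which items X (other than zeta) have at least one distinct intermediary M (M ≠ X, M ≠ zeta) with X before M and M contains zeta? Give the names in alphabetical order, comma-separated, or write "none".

Target zeta = [16:25, 21:50].
Intermediaries M with M contains zeta: mu.
Via mu — items with X before mu: epsilon, iota, theta.
Union: epsilon, iota, theta.

epsilon, iota, theta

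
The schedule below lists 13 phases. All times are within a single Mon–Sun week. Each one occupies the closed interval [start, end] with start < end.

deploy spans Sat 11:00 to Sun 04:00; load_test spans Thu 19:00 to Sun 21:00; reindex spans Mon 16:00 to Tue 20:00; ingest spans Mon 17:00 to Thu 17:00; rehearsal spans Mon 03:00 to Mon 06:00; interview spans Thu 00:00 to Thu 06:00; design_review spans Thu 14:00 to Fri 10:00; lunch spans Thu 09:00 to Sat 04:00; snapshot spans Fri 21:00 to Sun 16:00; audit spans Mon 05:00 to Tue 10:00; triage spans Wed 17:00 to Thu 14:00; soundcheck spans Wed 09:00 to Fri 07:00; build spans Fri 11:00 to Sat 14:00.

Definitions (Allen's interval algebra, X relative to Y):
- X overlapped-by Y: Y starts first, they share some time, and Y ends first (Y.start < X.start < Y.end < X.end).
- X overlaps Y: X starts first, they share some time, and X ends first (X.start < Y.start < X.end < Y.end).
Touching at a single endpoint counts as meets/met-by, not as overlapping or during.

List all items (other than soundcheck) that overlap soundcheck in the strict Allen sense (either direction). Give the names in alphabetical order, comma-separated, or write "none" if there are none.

design_review, ingest, load_test, lunch

Target soundcheck = [Wed 09:00, Fri 07:00].
audit [Mon 05:00, Tue 10:00] → before → no.
build [Fri 11:00, Sat 14:00] → after → no.
deploy [Sat 11:00, Sun 04:00] → after → no.
design_review [Thu 14:00, Fri 10:00] → overlapped-by → yes.
ingest [Mon 17:00, Thu 17:00] → overlaps → yes.
interview [Thu 00:00, Thu 06:00] → during → no.
load_test [Thu 19:00, Sun 21:00] → overlapped-by → yes.
lunch [Thu 09:00, Sat 04:00] → overlapped-by → yes.
rehearsal [Mon 03:00, Mon 06:00] → before → no.
reindex [Mon 16:00, Tue 20:00] → before → no.
snapshot [Fri 21:00, Sun 16:00] → after → no.
triage [Wed 17:00, Thu 14:00] → during → no.
Result: design_review, ingest, load_test, lunch.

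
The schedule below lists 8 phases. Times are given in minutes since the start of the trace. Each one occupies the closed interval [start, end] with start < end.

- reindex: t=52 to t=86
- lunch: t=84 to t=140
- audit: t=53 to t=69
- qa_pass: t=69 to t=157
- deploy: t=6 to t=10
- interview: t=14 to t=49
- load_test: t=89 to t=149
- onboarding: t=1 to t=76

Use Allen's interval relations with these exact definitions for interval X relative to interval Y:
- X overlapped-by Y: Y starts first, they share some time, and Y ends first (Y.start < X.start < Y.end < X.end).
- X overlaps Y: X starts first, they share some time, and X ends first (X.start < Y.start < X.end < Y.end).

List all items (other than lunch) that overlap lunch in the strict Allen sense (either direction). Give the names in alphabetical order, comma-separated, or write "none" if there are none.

Target lunch = [t=84, t=140].
audit [t=53, t=69] → before → no.
deploy [t=6, t=10] → before → no.
interview [t=14, t=49] → before → no.
load_test [t=89, t=149] → overlapped-by → yes.
onboarding [t=1, t=76] → before → no.
qa_pass [t=69, t=157] → contains → no.
reindex [t=52, t=86] → overlaps → yes.
Result: load_test, reindex.

load_test, reindex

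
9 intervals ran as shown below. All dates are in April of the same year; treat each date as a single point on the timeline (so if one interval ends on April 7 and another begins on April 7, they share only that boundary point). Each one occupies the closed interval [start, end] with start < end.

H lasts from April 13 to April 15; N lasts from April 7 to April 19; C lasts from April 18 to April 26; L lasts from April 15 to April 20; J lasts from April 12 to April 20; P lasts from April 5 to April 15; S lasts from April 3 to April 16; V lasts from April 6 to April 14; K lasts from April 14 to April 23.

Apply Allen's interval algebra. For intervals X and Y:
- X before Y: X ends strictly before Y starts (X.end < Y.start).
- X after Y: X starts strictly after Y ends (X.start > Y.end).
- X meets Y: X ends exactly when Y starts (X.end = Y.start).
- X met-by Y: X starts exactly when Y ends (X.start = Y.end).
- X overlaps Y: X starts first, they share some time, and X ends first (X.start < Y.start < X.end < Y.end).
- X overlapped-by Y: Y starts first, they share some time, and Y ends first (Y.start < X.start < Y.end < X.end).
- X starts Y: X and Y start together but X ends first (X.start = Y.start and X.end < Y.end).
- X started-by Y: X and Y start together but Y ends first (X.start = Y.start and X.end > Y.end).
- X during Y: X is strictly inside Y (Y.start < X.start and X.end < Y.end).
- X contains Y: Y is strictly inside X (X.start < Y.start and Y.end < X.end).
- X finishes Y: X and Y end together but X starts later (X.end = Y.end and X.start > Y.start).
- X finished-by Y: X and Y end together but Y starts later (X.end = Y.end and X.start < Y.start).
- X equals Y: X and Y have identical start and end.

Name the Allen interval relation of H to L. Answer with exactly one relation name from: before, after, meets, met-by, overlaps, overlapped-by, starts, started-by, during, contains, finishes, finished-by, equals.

meets

H = [April 13, April 15]; L = [April 15, April 20].
Compare endpoints: H.start < L.start, H.start < L.end, H.end = L.start, H.end < L.end.
That pattern is 'meets'.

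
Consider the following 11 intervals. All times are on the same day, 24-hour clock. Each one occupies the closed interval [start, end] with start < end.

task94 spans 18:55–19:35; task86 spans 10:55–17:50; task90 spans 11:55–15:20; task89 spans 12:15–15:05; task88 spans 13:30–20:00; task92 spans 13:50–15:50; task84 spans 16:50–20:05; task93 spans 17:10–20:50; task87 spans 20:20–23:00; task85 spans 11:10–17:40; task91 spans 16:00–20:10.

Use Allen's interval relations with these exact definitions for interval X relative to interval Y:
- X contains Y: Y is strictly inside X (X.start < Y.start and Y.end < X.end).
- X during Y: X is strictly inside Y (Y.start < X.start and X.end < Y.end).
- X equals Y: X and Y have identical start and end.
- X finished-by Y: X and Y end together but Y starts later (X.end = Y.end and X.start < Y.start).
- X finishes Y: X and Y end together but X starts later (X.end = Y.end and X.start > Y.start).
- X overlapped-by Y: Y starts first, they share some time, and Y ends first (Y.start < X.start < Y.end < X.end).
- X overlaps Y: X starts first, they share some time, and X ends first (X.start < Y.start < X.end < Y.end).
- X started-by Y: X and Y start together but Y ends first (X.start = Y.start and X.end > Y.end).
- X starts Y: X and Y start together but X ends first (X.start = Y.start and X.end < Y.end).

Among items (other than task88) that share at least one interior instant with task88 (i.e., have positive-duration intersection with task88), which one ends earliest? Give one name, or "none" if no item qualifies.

task89

Target task88 = [13:30, 20:00].
task84 [16:50, 20:05] → overlapped-by → candidate.
task85 [11:10, 17:40] → overlaps → candidate.
task86 [10:55, 17:50] → overlaps → candidate.
task87 [20:20, 23:00] → after → excluded.
task89 [12:15, 15:05] → overlaps → candidate.
task90 [11:55, 15:20] → overlaps → candidate.
task91 [16:00, 20:10] → overlapped-by → candidate.
task92 [13:50, 15:50] → during → candidate.
task93 [17:10, 20:50] → overlapped-by → candidate.
task94 [18:55, 19:35] → during → candidate.
Among candidates, earliest end is 15:05 → task89.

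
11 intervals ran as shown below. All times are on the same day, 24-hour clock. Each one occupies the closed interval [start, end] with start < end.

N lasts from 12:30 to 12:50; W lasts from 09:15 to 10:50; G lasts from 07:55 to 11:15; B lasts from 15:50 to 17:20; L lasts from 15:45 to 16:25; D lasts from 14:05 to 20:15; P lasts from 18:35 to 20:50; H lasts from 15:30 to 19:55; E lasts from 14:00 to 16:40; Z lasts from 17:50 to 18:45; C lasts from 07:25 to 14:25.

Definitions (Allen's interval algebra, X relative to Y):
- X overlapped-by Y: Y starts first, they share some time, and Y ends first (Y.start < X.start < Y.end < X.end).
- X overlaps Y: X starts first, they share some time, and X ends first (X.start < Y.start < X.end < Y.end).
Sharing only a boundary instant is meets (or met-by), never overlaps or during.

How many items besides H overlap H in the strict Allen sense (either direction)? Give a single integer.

Target H = [15:30, 19:55].
B [15:50, 17:20] → during → no.
C [07:25, 14:25] → before → no.
D [14:05, 20:15] → contains → no.
E [14:00, 16:40] → overlaps → counts.
G [07:55, 11:15] → before → no.
L [15:45, 16:25] → during → no.
N [12:30, 12:50] → before → no.
P [18:35, 20:50] → overlapped-by → counts.
W [09:15, 10:50] → before → no.
Z [17:50, 18:45] → during → no.
Total: 2.

2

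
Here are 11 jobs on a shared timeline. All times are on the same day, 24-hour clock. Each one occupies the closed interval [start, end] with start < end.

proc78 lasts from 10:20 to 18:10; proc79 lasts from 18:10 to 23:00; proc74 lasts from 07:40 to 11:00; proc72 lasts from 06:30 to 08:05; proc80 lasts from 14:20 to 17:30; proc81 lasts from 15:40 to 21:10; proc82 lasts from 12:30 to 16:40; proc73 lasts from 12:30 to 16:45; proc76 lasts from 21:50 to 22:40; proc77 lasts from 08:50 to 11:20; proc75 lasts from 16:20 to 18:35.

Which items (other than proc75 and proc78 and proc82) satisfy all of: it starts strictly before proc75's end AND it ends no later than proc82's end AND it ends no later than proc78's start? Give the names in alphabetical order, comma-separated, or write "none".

Conditions: its start is strictly before proc75's end (X.start < 18:35) AND its end is no later than proc82's end (X.end <= 16:40) AND its end is no later than proc78's start (X.end <= 10:20).
proc72: start 06:30 < 18:35? ✓; end 08:05 <= 16:40? ✓; end 08:05 <= 10:20? ✓ → yes.
proc73: start 12:30 < 18:35? ✓; end 16:45 <= 16:40? ✗; end 16:45 <= 10:20? ✗ → no.
proc74: start 07:40 < 18:35? ✓; end 11:00 <= 16:40? ✓; end 11:00 <= 10:20? ✗ → no.
proc76: start 21:50 < 18:35? ✗; end 22:40 <= 16:40? ✗; end 22:40 <= 10:20? ✗ → no.
proc77: start 08:50 < 18:35? ✓; end 11:20 <= 16:40? ✓; end 11:20 <= 10:20? ✗ → no.
proc79: start 18:10 < 18:35? ✓; end 23:00 <= 16:40? ✗; end 23:00 <= 10:20? ✗ → no.
proc80: start 14:20 < 18:35? ✓; end 17:30 <= 16:40? ✗; end 17:30 <= 10:20? ✗ → no.
proc81: start 15:40 < 18:35? ✓; end 21:10 <= 16:40? ✗; end 21:10 <= 10:20? ✗ → no.
Result: proc72.

proc72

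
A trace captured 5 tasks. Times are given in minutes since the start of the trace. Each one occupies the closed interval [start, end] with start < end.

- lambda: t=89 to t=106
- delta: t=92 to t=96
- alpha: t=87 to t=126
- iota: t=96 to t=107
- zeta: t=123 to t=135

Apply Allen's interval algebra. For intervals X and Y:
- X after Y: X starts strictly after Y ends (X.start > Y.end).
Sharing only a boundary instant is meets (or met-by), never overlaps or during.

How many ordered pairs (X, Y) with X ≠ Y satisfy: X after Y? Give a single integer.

3

Checking all 20 ordered pairs for relation 'after'; matching pairs in alphabetical order:
(zeta, delta): zeta after delta ✓
(zeta, iota): zeta after iota ✓
(zeta, lambda): zeta after lambda ✓
Count: 3.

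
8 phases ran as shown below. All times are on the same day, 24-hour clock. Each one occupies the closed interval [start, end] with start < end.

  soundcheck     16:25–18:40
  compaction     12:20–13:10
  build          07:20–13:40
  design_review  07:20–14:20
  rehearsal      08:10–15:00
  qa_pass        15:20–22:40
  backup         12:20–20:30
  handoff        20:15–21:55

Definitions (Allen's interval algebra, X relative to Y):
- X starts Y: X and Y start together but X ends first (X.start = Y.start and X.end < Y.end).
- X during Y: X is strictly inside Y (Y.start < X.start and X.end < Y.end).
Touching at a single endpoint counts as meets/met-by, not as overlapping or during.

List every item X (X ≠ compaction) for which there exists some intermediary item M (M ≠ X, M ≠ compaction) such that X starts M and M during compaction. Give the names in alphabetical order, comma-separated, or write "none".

Target compaction = [12:20, 13:10].
Intermediaries M with M during compaction: none.
Union: none.

none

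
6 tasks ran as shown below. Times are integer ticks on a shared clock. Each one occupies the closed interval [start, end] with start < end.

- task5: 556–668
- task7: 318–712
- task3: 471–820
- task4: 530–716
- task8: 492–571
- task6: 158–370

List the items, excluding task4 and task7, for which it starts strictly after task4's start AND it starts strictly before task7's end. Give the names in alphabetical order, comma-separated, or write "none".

Conditions: its start is strictly after task4's start (X.start > 530) AND its start is strictly before task7's end (X.start < 712).
task3: start 471 > 530? ✗; start 471 < 712? ✓ → no.
task5: start 556 > 530? ✓; start 556 < 712? ✓ → yes.
task6: start 158 > 530? ✗; start 158 < 712? ✓ → no.
task8: start 492 > 530? ✗; start 492 < 712? ✓ → no.
Result: task5.

task5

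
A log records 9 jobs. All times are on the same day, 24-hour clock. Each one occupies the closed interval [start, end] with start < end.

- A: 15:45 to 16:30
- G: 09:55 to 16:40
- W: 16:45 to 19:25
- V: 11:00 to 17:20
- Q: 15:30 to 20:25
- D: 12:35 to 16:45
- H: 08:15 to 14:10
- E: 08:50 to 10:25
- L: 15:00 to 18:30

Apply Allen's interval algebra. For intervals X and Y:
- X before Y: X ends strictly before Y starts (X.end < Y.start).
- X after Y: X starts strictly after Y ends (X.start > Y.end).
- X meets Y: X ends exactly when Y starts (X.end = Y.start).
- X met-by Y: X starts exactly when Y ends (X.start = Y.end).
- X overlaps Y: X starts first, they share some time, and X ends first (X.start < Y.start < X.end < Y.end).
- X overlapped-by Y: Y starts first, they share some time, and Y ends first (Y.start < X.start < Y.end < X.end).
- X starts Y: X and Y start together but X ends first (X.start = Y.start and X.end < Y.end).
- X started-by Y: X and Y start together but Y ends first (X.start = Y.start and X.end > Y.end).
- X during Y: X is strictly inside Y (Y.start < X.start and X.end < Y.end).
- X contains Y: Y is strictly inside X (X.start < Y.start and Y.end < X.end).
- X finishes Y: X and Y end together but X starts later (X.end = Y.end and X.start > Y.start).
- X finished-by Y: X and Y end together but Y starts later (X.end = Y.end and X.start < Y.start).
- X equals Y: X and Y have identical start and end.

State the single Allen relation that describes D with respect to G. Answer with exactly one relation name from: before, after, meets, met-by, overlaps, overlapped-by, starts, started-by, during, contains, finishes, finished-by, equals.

D = [12:35, 16:45]; G = [09:55, 16:40].
Compare endpoints: D.start > G.start, D.start < G.end, D.end > G.start, D.end > G.end.
That pattern is 'overlapped-by'.

overlapped-by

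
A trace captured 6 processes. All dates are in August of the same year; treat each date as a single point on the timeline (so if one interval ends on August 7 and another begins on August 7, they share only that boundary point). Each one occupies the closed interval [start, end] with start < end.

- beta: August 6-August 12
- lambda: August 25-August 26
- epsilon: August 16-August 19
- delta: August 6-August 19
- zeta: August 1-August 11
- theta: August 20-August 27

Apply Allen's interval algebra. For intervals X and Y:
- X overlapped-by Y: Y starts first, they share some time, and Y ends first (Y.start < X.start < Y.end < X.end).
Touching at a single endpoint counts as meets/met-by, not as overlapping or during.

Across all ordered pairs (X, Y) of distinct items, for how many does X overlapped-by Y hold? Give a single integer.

Checking all 30 ordered pairs for relation 'overlapped-by'; matching pairs in alphabetical order:
(beta, zeta): beta overlapped-by zeta ✓
(delta, zeta): delta overlapped-by zeta ✓
Count: 2.

2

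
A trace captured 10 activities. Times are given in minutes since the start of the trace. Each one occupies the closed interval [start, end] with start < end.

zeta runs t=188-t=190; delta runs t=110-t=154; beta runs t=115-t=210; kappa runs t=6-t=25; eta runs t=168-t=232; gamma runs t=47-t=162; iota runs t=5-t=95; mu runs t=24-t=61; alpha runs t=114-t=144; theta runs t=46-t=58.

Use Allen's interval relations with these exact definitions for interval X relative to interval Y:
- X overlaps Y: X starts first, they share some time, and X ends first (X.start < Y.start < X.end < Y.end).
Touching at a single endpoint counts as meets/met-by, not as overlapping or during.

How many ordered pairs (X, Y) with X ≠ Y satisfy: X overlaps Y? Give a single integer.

8

Checking all 90 ordered pairs for relation 'overlaps'; matching pairs in alphabetical order:
(alpha, beta): alpha overlaps beta ✓
(beta, eta): beta overlaps eta ✓
(delta, beta): delta overlaps beta ✓
(gamma, beta): gamma overlaps beta ✓
(iota, gamma): iota overlaps gamma ✓
(kappa, mu): kappa overlaps mu ✓
(mu, gamma): mu overlaps gamma ✓
(theta, gamma): theta overlaps gamma ✓
Count: 8.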